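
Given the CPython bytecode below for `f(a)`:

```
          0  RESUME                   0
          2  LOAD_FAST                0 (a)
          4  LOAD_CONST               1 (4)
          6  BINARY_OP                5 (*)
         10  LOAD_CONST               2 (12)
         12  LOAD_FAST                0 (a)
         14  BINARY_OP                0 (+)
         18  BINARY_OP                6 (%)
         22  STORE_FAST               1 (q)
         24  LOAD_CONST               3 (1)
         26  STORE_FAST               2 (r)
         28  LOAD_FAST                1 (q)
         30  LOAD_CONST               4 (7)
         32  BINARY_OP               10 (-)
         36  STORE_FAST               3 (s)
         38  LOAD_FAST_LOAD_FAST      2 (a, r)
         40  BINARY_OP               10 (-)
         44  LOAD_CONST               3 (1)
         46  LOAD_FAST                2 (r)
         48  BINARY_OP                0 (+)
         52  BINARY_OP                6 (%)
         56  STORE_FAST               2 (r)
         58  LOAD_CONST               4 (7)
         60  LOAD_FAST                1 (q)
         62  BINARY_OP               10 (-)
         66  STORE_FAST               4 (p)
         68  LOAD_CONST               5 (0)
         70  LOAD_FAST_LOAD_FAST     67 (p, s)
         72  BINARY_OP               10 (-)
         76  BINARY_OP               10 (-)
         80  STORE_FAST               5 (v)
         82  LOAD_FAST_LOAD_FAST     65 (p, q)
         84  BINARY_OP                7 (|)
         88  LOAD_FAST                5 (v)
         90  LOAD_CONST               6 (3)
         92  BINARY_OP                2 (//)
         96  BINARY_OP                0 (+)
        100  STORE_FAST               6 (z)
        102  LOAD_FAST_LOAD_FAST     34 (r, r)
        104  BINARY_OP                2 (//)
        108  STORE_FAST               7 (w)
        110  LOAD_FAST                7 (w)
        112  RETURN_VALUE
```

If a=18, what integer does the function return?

1

LOAD_FAST a → push 18. Stack: [18]
LOAD_CONST → push 4. Stack: [18, 4]
BINARY_OP * → 18 * 4 = 72. Stack: [72]
LOAD_CONST → push 12. Stack: [72, 12]
LOAD_FAST a → push 18. Stack: [72, 12, 18]
BINARY_OP + → 12 + 18 = 30. Stack: [72, 30]
BINARY_OP % → 72 % 30 = 12. Stack: [12]
STORE_FAST q → q=12. Stack: []
LOAD_CONST → push 1. Stack: [1]
STORE_FAST r → r=1. Stack: []
LOAD_FAST q → push 12. Stack: [12]
LOAD_CONST → push 7. Stack: [12, 7]
BINARY_OP - → 12 - 7 = 5. Stack: [5]
STORE_FAST s → s=5. Stack: []
LOAD_FAST_LOAD_FAST a,r → push 18,1. Stack: [18, 1]
BINARY_OP - → 18 - 1 = 17. Stack: [17]
LOAD_CONST → push 1. Stack: [17, 1]
LOAD_FAST r → push 1. Stack: [17, 1, 1]
BINARY_OP + → 1 + 1 = 2. Stack: [17, 2]
BINARY_OP % → 17 % 2 = 1. Stack: [1]
STORE_FAST r → r=1. Stack: []
LOAD_CONST → push 7. Stack: [7]
LOAD_FAST q → push 12. Stack: [7, 12]
BINARY_OP - → 7 - 12 = -5. Stack: [-5]
STORE_FAST p → p=-5. Stack: []
LOAD_CONST → push 0. Stack: [0]
LOAD_FAST_LOAD_FAST p,s → push -5,5. Stack: [0, -5, 5]
BINARY_OP - → -5 - 5 = -10. Stack: [0, -10]
BINARY_OP - → 0 - -10 = 10. Stack: [10]
STORE_FAST v → v=10. Stack: []
LOAD_FAST_LOAD_FAST p,q → push -5,12. Stack: [-5, 12]
BINARY_OP | → -5 | 12 = -1. Stack: [-1]
LOAD_FAST v → push 10. Stack: [-1, 10]
LOAD_CONST → push 3. Stack: [-1, 10, 3]
BINARY_OP // → 10 // 3 = 3. Stack: [-1, 3]
BINARY_OP + → -1 + 3 = 2. Stack: [2]
STORE_FAST z → z=2. Stack: []
LOAD_FAST_LOAD_FAST r,r → push 1,1. Stack: [1, 1]
BINARY_OP // → 1 // 1 = 1. Stack: [1]
STORE_FAST w → w=1. Stack: []
LOAD_FAST w → push 1. Stack: [1]
RETURN_VALUE → return 1.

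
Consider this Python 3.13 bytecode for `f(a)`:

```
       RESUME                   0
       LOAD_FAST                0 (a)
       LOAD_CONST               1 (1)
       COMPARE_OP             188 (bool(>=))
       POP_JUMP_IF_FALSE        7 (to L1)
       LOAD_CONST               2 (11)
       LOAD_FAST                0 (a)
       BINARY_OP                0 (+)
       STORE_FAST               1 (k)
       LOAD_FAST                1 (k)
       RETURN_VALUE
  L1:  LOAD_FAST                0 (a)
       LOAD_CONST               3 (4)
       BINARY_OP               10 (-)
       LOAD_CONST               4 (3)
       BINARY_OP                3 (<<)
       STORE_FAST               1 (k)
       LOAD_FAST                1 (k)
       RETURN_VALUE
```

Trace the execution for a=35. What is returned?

46

LOAD_FAST a → push 35. Stack: [35]
LOAD_CONST → push 1. Stack: [35, 1]
COMPARE_OP bool(>=) → 35 vs 1 = True. Stack: [True]
POP_JUMP_IF_FALSE → pop True; no jump. Stack: []
LOAD_CONST → push 11. Stack: [11]
LOAD_FAST a → push 35. Stack: [11, 35]
BINARY_OP + → 11 + 35 = 46. Stack: [46]
STORE_FAST k → k=46. Stack: []
LOAD_FAST k → push 46. Stack: [46]
RETURN_VALUE → return 46.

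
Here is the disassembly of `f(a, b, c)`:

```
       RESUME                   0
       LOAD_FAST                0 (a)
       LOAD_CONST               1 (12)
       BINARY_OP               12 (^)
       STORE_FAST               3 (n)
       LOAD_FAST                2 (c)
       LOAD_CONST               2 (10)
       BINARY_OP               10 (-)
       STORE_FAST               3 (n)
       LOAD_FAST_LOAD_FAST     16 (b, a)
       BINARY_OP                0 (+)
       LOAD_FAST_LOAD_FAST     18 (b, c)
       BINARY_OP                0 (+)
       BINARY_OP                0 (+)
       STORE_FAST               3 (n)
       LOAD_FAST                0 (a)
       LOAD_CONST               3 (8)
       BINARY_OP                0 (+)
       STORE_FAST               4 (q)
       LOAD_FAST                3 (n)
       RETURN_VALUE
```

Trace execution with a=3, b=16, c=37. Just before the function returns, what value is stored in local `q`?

LOAD_FAST a → push 3. Stack: [3]
LOAD_CONST → push 12. Stack: [3, 12]
BINARY_OP ^ → 3 ^ 12 = 15. Stack: [15]
STORE_FAST n → n=15. Stack: []
LOAD_FAST c → push 37. Stack: [37]
LOAD_CONST → push 10. Stack: [37, 10]
BINARY_OP - → 37 - 10 = 27. Stack: [27]
STORE_FAST n → n=27. Stack: []
LOAD_FAST_LOAD_FAST b,a → push 16,3. Stack: [16, 3]
BINARY_OP + → 16 + 3 = 19. Stack: [19]
LOAD_FAST_LOAD_FAST b,c → push 16,37. Stack: [19, 16, 37]
BINARY_OP + → 16 + 37 = 53. Stack: [19, 53]
BINARY_OP + → 19 + 53 = 72. Stack: [72]
STORE_FAST n → n=72. Stack: []
LOAD_FAST a → push 3. Stack: [3]
LOAD_CONST → push 8. Stack: [3, 8]
BINARY_OP + → 3 + 8 = 11. Stack: [11]
STORE_FAST q → q=11. Stack: []
LOAD_FAST n → push 72. Stack: [72]
RETURN_VALUE → return 72.

11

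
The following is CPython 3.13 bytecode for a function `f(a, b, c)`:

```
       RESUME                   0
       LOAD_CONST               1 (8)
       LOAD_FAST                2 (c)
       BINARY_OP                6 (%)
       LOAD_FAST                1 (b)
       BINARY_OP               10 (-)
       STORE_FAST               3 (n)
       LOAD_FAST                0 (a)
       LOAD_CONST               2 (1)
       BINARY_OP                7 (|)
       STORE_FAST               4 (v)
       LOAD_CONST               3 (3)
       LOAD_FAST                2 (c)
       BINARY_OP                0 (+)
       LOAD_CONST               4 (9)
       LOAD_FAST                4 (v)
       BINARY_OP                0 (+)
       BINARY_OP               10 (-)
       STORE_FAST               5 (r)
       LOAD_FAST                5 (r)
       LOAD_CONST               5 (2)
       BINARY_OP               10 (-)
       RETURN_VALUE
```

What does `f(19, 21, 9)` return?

LOAD_CONST → push 8. Stack: [8]
LOAD_FAST c → push 9. Stack: [8, 9]
BINARY_OP % → 8 % 9 = 8. Stack: [8]
LOAD_FAST b → push 21. Stack: [8, 21]
BINARY_OP - → 8 - 21 = -13. Stack: [-13]
STORE_FAST n → n=-13. Stack: []
LOAD_FAST a → push 19. Stack: [19]
LOAD_CONST → push 1. Stack: [19, 1]
BINARY_OP | → 19 | 1 = 19. Stack: [19]
STORE_FAST v → v=19. Stack: []
LOAD_CONST → push 3. Stack: [3]
LOAD_FAST c → push 9. Stack: [3, 9]
BINARY_OP + → 3 + 9 = 12. Stack: [12]
LOAD_CONST → push 9. Stack: [12, 9]
LOAD_FAST v → push 19. Stack: [12, 9, 19]
BINARY_OP + → 9 + 19 = 28. Stack: [12, 28]
BINARY_OP - → 12 - 28 = -16. Stack: [-16]
STORE_FAST r → r=-16. Stack: []
LOAD_FAST r → push -16. Stack: [-16]
LOAD_CONST → push 2. Stack: [-16, 2]
BINARY_OP - → -16 - 2 = -18. Stack: [-18]
RETURN_VALUE → return -18.

-18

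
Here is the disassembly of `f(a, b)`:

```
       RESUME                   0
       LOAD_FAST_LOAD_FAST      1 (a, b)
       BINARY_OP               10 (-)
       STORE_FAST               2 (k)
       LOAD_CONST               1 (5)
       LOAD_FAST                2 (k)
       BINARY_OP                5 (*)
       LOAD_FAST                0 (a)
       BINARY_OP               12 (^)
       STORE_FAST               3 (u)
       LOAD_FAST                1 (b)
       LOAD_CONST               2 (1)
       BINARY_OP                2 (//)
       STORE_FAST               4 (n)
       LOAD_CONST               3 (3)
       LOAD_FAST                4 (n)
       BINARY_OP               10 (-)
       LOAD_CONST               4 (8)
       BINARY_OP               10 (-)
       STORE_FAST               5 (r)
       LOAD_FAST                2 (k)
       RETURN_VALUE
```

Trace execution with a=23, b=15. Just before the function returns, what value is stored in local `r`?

-20

LOAD_FAST_LOAD_FAST a,b → push 23,15. Stack: [23, 15]
BINARY_OP - → 23 - 15 = 8. Stack: [8]
STORE_FAST k → k=8. Stack: []
LOAD_CONST → push 5. Stack: [5]
LOAD_FAST k → push 8. Stack: [5, 8]
BINARY_OP * → 5 * 8 = 40. Stack: [40]
LOAD_FAST a → push 23. Stack: [40, 23]
BINARY_OP ^ → 40 ^ 23 = 63. Stack: [63]
STORE_FAST u → u=63. Stack: []
LOAD_FAST b → push 15. Stack: [15]
LOAD_CONST → push 1. Stack: [15, 1]
BINARY_OP // → 15 // 1 = 15. Stack: [15]
STORE_FAST n → n=15. Stack: []
LOAD_CONST → push 3. Stack: [3]
LOAD_FAST n → push 15. Stack: [3, 15]
BINARY_OP - → 3 - 15 = -12. Stack: [-12]
LOAD_CONST → push 8. Stack: [-12, 8]
BINARY_OP - → -12 - 8 = -20. Stack: [-20]
STORE_FAST r → r=-20. Stack: []
LOAD_FAST k → push 8. Stack: [8]
RETURN_VALUE → return 8.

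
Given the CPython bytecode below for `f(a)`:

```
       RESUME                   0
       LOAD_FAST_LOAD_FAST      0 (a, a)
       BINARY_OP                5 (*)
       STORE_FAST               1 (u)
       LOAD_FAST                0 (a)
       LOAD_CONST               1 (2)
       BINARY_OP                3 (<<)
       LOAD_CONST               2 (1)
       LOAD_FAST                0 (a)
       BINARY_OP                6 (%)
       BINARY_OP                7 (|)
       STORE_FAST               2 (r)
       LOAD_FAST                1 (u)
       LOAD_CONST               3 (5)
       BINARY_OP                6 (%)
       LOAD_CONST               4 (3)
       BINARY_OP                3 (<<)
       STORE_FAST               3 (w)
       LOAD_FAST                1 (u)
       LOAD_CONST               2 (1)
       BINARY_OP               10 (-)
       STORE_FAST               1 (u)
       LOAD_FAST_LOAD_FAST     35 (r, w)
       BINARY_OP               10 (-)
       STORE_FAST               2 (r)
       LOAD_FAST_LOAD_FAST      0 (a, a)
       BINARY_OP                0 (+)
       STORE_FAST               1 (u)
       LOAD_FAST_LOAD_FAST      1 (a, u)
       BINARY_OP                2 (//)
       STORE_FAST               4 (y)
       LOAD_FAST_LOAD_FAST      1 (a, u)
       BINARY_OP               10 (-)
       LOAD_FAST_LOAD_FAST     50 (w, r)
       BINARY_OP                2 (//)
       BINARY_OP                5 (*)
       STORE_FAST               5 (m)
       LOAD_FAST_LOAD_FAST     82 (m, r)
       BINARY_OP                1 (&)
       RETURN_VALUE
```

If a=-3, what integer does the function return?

-36

LOAD_FAST_LOAD_FAST a,a → push -3,-3. Stack: [-3, -3]
BINARY_OP * → -3 * -3 = 9. Stack: [9]
STORE_FAST u → u=9. Stack: []
LOAD_FAST a → push -3. Stack: [-3]
LOAD_CONST → push 2. Stack: [-3, 2]
BINARY_OP << → -3 << 2 = -12. Stack: [-12]
LOAD_CONST → push 1. Stack: [-12, 1]
LOAD_FAST a → push -3. Stack: [-12, 1, -3]
BINARY_OP % → 1 % -3 = -2. Stack: [-12, -2]
BINARY_OP | → -12 | -2 = -2. Stack: [-2]
STORE_FAST r → r=-2. Stack: []
LOAD_FAST u → push 9. Stack: [9]
LOAD_CONST → push 5. Stack: [9, 5]
BINARY_OP % → 9 % 5 = 4. Stack: [4]
LOAD_CONST → push 3. Stack: [4, 3]
BINARY_OP << → 4 << 3 = 32. Stack: [32]
STORE_FAST w → w=32. Stack: []
LOAD_FAST u → push 9. Stack: [9]
LOAD_CONST → push 1. Stack: [9, 1]
BINARY_OP - → 9 - 1 = 8. Stack: [8]
STORE_FAST u → u=8. Stack: []
LOAD_FAST_LOAD_FAST r,w → push -2,32. Stack: [-2, 32]
BINARY_OP - → -2 - 32 = -34. Stack: [-34]
STORE_FAST r → r=-34. Stack: []
LOAD_FAST_LOAD_FAST a,a → push -3,-3. Stack: [-3, -3]
BINARY_OP + → -3 + -3 = -6. Stack: [-6]
STORE_FAST u → u=-6. Stack: []
LOAD_FAST_LOAD_FAST a,u → push -3,-6. Stack: [-3, -6]
BINARY_OP // → -3 // -6 = 0. Stack: [0]
STORE_FAST y → y=0. Stack: []
LOAD_FAST_LOAD_FAST a,u → push -3,-6. Stack: [-3, -6]
BINARY_OP - → -3 - -6 = 3. Stack: [3]
LOAD_FAST_LOAD_FAST w,r → push 32,-34. Stack: [3, 32, -34]
BINARY_OP // → 32 // -34 = -1. Stack: [3, -1]
BINARY_OP * → 3 * -1 = -3. Stack: [-3]
STORE_FAST m → m=-3. Stack: []
LOAD_FAST_LOAD_FAST m,r → push -3,-34. Stack: [-3, -34]
BINARY_OP & → -3 & -34 = -36. Stack: [-36]
RETURN_VALUE → return -36.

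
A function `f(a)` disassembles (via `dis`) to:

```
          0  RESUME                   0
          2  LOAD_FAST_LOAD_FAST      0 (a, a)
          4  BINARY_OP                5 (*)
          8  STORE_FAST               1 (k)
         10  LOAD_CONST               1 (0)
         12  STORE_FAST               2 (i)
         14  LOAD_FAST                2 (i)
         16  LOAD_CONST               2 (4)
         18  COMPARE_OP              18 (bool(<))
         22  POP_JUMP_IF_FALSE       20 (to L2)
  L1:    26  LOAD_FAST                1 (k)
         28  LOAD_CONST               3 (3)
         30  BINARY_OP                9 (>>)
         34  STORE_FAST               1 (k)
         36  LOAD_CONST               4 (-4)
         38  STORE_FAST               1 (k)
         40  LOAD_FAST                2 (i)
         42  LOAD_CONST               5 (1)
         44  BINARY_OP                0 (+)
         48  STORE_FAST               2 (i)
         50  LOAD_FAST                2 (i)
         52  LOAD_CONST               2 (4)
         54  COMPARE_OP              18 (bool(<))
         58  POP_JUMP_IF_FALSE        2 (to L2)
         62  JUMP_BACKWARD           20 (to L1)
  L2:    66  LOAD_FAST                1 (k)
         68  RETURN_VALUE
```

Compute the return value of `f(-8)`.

LOAD_FAST_LOAD_FAST a,a → push -8,-8. Stack: [-8, -8]
BINARY_OP * → -8 * -8 = 64. Stack: [64]
STORE_FAST k → k=64. Stack: []
LOAD_CONST → push 0. Stack: [0]
STORE_FAST i → i=0. Stack: []
LOAD_FAST i → push 0. Stack: [0]
LOAD_CONST → push 4. Stack: [0, 4]
COMPARE_OP bool(<) → 0 vs 4 = True. Stack: [True]
POP_JUMP_IF_FALSE → pop True; no jump. Stack: []
LOAD_FAST k → push 64. Stack: [64]
LOAD_CONST → push 3. Stack: [64, 3]
BINARY_OP >> → 64 >> 3 = 8. Stack: [8]
STORE_FAST k → k=8. Stack: []
LOAD_CONST → push -4. Stack: [-4]
STORE_FAST k → k=-4. Stack: []
LOAD_FAST i → push 0. Stack: [0]
LOAD_CONST → push 1. Stack: [0, 1]
BINARY_OP + → 0 + 1 = 1. Stack: [1]
STORE_FAST i → i=1. Stack: []
LOAD_FAST i → push 1. Stack: [1]
LOAD_CONST → push 4. Stack: [1, 4]
COMPARE_OP bool(<) → 1 vs 4 = True. Stack: [True]
POP_JUMP_IF_FALSE → pop True; no jump. Stack: []
LOAD_FAST k → push -4. Stack: [-4]
LOAD_CONST → push 3. Stack: [-4, 3]
BINARY_OP >> → -4 >> 3 = -1. Stack: [-1]
STORE_FAST k → k=-1. Stack: []
LOAD_CONST → push -4. Stack: [-4]
STORE_FAST k → k=-4. Stack: []
LOAD_FAST i → push 1. Stack: [1]
LOAD_CONST → push 1. Stack: [1, 1]
BINARY_OP + → 1 + 1 = 2. Stack: [2]
STORE_FAST i → i=2. Stack: []
LOAD_FAST i → push 2. Stack: [2]
LOAD_CONST → push 4. Stack: [2, 4]
COMPARE_OP bool(<) → 2 vs 4 = True. Stack: [True]
POP_JUMP_IF_FALSE → pop True; no jump. Stack: []
LOAD_FAST k → push -4. Stack: [-4]
LOAD_CONST → push 3. Stack: [-4, 3]
BINARY_OP >> → -4 >> 3 = -1. Stack: [-1]
STORE_FAST k → k=-1. Stack: []
LOAD_CONST → push -4. Stack: [-4]
STORE_FAST k → k=-4. Stack: []
LOAD_FAST i → push 2. Stack: [2]
LOAD_CONST → push 1. Stack: [2, 1]
BINARY_OP + → 2 + 1 = 3. Stack: [3]
STORE_FAST i → i=3. Stack: []
LOAD_FAST i → push 3. Stack: [3]
LOAD_CONST → push 4. Stack: [3, 4]
COMPARE_OP bool(<) → 3 vs 4 = True. Stack: [True]
POP_JUMP_IF_FALSE → pop True; no jump. Stack: []
LOAD_FAST k → push -4. Stack: [-4]
LOAD_CONST → push 3. Stack: [-4, 3]
BINARY_OP >> → -4 >> 3 = -1. Stack: [-1]
STORE_FAST k → k=-1. Stack: []
LOAD_CONST → push -4. Stack: [-4]
STORE_FAST k → k=-4. Stack: []
LOAD_FAST i → push 3. Stack: [3]
LOAD_CONST → push 1. Stack: [3, 1]
BINARY_OP + → 3 + 1 = 4. Stack: [4]
STORE_FAST i → i=4. Stack: []
LOAD_FAST i → push 4. Stack: [4]
LOAD_CONST → push 4. Stack: [4, 4]
COMPARE_OP bool(<) → 4 vs 4 = False. Stack: [False]
POP_JUMP_IF_FALSE → pop False; jump. Stack: []
LOAD_FAST k → push -4. Stack: [-4]
RETURN_VALUE → return -4.

-4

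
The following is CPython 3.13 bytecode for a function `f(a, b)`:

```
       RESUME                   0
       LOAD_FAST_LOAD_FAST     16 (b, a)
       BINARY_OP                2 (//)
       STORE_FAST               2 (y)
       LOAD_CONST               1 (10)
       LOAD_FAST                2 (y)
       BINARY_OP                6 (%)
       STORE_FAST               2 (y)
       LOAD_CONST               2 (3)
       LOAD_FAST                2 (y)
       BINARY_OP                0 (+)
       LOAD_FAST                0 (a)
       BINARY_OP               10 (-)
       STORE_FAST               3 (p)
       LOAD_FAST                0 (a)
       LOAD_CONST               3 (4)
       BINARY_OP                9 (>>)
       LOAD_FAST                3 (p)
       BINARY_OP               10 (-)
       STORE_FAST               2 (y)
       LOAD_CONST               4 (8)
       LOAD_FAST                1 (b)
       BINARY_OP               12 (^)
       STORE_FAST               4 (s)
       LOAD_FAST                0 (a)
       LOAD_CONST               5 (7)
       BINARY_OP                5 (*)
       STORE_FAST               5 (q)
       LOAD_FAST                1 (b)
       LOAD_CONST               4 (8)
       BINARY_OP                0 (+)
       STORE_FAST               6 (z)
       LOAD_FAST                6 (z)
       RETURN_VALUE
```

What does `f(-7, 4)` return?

12

LOAD_FAST_LOAD_FAST b,a → push 4,-7. Stack: [4, -7]
BINARY_OP // → 4 // -7 = -1. Stack: [-1]
STORE_FAST y → y=-1. Stack: []
LOAD_CONST → push 10. Stack: [10]
LOAD_FAST y → push -1. Stack: [10, -1]
BINARY_OP % → 10 % -1 = 0. Stack: [0]
STORE_FAST y → y=0. Stack: []
LOAD_CONST → push 3. Stack: [3]
LOAD_FAST y → push 0. Stack: [3, 0]
BINARY_OP + → 3 + 0 = 3. Stack: [3]
LOAD_FAST a → push -7. Stack: [3, -7]
BINARY_OP - → 3 - -7 = 10. Stack: [10]
STORE_FAST p → p=10. Stack: []
LOAD_FAST a → push -7. Stack: [-7]
LOAD_CONST → push 4. Stack: [-7, 4]
BINARY_OP >> → -7 >> 4 = -1. Stack: [-1]
LOAD_FAST p → push 10. Stack: [-1, 10]
BINARY_OP - → -1 - 10 = -11. Stack: [-11]
STORE_FAST y → y=-11. Stack: []
LOAD_CONST → push 8. Stack: [8]
LOAD_FAST b → push 4. Stack: [8, 4]
BINARY_OP ^ → 8 ^ 4 = 12. Stack: [12]
STORE_FAST s → s=12. Stack: []
LOAD_FAST a → push -7. Stack: [-7]
LOAD_CONST → push 7. Stack: [-7, 7]
BINARY_OP * → -7 * 7 = -49. Stack: [-49]
STORE_FAST q → q=-49. Stack: []
LOAD_FAST b → push 4. Stack: [4]
LOAD_CONST → push 8. Stack: [4, 8]
BINARY_OP + → 4 + 8 = 12. Stack: [12]
STORE_FAST z → z=12. Stack: []
LOAD_FAST z → push 12. Stack: [12]
RETURN_VALUE → return 12.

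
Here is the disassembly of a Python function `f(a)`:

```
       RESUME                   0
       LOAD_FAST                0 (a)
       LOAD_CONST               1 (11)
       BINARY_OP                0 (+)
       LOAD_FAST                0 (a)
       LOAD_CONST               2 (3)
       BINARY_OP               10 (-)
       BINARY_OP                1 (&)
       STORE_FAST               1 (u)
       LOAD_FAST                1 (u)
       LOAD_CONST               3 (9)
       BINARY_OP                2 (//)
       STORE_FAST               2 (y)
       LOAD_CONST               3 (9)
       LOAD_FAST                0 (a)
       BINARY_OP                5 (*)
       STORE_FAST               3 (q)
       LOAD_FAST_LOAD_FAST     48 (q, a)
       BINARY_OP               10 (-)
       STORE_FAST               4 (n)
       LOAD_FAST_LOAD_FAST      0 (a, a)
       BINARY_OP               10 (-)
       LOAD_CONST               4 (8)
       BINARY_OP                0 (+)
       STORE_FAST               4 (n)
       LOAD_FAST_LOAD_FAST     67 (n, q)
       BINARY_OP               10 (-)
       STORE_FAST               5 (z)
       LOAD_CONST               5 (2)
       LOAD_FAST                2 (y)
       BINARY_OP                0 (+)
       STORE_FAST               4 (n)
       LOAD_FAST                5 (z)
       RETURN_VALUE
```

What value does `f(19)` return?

-163

LOAD_FAST a → push 19. Stack: [19]
LOAD_CONST → push 11. Stack: [19, 11]
BINARY_OP + → 19 + 11 = 30. Stack: [30]
LOAD_FAST a → push 19. Stack: [30, 19]
LOAD_CONST → push 3. Stack: [30, 19, 3]
BINARY_OP - → 19 - 3 = 16. Stack: [30, 16]
BINARY_OP & → 30 & 16 = 16. Stack: [16]
STORE_FAST u → u=16. Stack: []
LOAD_FAST u → push 16. Stack: [16]
LOAD_CONST → push 9. Stack: [16, 9]
BINARY_OP // → 16 // 9 = 1. Stack: [1]
STORE_FAST y → y=1. Stack: []
LOAD_CONST → push 9. Stack: [9]
LOAD_FAST a → push 19. Stack: [9, 19]
BINARY_OP * → 9 * 19 = 171. Stack: [171]
STORE_FAST q → q=171. Stack: []
LOAD_FAST_LOAD_FAST q,a → push 171,19. Stack: [171, 19]
BINARY_OP - → 171 - 19 = 152. Stack: [152]
STORE_FAST n → n=152. Stack: []
LOAD_FAST_LOAD_FAST a,a → push 19,19. Stack: [19, 19]
BINARY_OP - → 19 - 19 = 0. Stack: [0]
LOAD_CONST → push 8. Stack: [0, 8]
BINARY_OP + → 0 + 8 = 8. Stack: [8]
STORE_FAST n → n=8. Stack: []
LOAD_FAST_LOAD_FAST n,q → push 8,171. Stack: [8, 171]
BINARY_OP - → 8 - 171 = -163. Stack: [-163]
STORE_FAST z → z=-163. Stack: []
LOAD_CONST → push 2. Stack: [2]
LOAD_FAST y → push 1. Stack: [2, 1]
BINARY_OP + → 2 + 1 = 3. Stack: [3]
STORE_FAST n → n=3. Stack: []
LOAD_FAST z → push -163. Stack: [-163]
RETURN_VALUE → return -163.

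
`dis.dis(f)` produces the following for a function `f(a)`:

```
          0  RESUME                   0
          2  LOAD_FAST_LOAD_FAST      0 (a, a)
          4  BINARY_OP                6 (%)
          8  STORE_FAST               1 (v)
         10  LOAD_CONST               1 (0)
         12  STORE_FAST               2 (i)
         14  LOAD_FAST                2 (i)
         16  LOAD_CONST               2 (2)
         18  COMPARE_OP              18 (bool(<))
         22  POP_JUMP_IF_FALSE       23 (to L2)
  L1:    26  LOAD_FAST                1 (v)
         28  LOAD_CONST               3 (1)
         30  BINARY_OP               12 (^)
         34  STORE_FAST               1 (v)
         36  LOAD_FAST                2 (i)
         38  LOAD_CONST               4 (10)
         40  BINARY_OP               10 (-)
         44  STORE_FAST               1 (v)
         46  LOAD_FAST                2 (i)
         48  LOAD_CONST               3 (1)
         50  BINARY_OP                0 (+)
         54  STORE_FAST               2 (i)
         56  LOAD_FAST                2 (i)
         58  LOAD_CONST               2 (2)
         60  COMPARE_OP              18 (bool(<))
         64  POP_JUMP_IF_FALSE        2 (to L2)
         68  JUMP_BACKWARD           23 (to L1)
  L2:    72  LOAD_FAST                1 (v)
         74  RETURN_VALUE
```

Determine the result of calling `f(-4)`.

LOAD_FAST_LOAD_FAST a,a → push -4,-4. Stack: [-4, -4]
BINARY_OP % → -4 % -4 = 0. Stack: [0]
STORE_FAST v → v=0. Stack: []
LOAD_CONST → push 0. Stack: [0]
STORE_FAST i → i=0. Stack: []
LOAD_FAST i → push 0. Stack: [0]
LOAD_CONST → push 2. Stack: [0, 2]
COMPARE_OP bool(<) → 0 vs 2 = True. Stack: [True]
POP_JUMP_IF_FALSE → pop True; no jump. Stack: []
LOAD_FAST v → push 0. Stack: [0]
LOAD_CONST → push 1. Stack: [0, 1]
BINARY_OP ^ → 0 ^ 1 = 1. Stack: [1]
STORE_FAST v → v=1. Stack: []
LOAD_FAST i → push 0. Stack: [0]
LOAD_CONST → push 10. Stack: [0, 10]
BINARY_OP - → 0 - 10 = -10. Stack: [-10]
STORE_FAST v → v=-10. Stack: []
LOAD_FAST i → push 0. Stack: [0]
LOAD_CONST → push 1. Stack: [0, 1]
BINARY_OP + → 0 + 1 = 1. Stack: [1]
STORE_FAST i → i=1. Stack: []
LOAD_FAST i → push 1. Stack: [1]
LOAD_CONST → push 2. Stack: [1, 2]
COMPARE_OP bool(<) → 1 vs 2 = True. Stack: [True]
POP_JUMP_IF_FALSE → pop True; no jump. Stack: []
LOAD_FAST v → push -10. Stack: [-10]
LOAD_CONST → push 1. Stack: [-10, 1]
BINARY_OP ^ → -10 ^ 1 = -9. Stack: [-9]
STORE_FAST v → v=-9. Stack: []
LOAD_FAST i → push 1. Stack: [1]
LOAD_CONST → push 10. Stack: [1, 10]
BINARY_OP - → 1 - 10 = -9. Stack: [-9]
STORE_FAST v → v=-9. Stack: []
LOAD_FAST i → push 1. Stack: [1]
LOAD_CONST → push 1. Stack: [1, 1]
BINARY_OP + → 1 + 1 = 2. Stack: [2]
STORE_FAST i → i=2. Stack: []
LOAD_FAST i → push 2. Stack: [2]
LOAD_CONST → push 2. Stack: [2, 2]
COMPARE_OP bool(<) → 2 vs 2 = False. Stack: [False]
POP_JUMP_IF_FALSE → pop False; jump. Stack: []
LOAD_FAST v → push -9. Stack: [-9]
RETURN_VALUE → return -9.

-9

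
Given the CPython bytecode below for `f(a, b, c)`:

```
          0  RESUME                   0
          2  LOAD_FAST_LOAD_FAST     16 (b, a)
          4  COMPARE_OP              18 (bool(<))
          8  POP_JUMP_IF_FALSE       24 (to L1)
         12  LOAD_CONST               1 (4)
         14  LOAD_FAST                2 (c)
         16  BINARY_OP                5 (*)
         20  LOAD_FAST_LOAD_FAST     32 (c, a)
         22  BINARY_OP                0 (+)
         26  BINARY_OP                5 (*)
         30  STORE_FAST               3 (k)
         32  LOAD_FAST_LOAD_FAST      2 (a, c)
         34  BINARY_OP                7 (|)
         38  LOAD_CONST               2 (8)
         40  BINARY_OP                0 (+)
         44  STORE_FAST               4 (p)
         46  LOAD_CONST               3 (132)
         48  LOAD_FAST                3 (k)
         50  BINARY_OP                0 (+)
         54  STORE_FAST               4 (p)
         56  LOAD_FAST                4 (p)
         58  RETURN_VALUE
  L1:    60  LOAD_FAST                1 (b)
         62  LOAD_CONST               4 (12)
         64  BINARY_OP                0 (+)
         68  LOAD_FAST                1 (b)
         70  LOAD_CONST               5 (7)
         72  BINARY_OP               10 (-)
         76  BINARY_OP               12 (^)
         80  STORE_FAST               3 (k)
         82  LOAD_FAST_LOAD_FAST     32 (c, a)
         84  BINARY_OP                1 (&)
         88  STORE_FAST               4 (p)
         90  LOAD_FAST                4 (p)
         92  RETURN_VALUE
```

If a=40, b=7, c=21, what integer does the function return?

LOAD_FAST_LOAD_FAST b,a → push 7,40. Stack: [7, 40]
COMPARE_OP bool(<) → 7 vs 40 = True. Stack: [True]
POP_JUMP_IF_FALSE → pop True; no jump. Stack: []
LOAD_CONST → push 4. Stack: [4]
LOAD_FAST c → push 21. Stack: [4, 21]
BINARY_OP * → 4 * 21 = 84. Stack: [84]
LOAD_FAST_LOAD_FAST c,a → push 21,40. Stack: [84, 21, 40]
BINARY_OP + → 21 + 40 = 61. Stack: [84, 61]
BINARY_OP * → 84 * 61 = 5124. Stack: [5124]
STORE_FAST k → k=5124. Stack: []
LOAD_FAST_LOAD_FAST a,c → push 40,21. Stack: [40, 21]
BINARY_OP | → 40 | 21 = 61. Stack: [61]
LOAD_CONST → push 8. Stack: [61, 8]
BINARY_OP + → 61 + 8 = 69. Stack: [69]
STORE_FAST p → p=69. Stack: []
LOAD_CONST → push 132. Stack: [132]
LOAD_FAST k → push 5124. Stack: [132, 5124]
BINARY_OP + → 132 + 5124 = 5256. Stack: [5256]
STORE_FAST p → p=5256. Stack: []
LOAD_FAST p → push 5256. Stack: [5256]
RETURN_VALUE → return 5256.

5256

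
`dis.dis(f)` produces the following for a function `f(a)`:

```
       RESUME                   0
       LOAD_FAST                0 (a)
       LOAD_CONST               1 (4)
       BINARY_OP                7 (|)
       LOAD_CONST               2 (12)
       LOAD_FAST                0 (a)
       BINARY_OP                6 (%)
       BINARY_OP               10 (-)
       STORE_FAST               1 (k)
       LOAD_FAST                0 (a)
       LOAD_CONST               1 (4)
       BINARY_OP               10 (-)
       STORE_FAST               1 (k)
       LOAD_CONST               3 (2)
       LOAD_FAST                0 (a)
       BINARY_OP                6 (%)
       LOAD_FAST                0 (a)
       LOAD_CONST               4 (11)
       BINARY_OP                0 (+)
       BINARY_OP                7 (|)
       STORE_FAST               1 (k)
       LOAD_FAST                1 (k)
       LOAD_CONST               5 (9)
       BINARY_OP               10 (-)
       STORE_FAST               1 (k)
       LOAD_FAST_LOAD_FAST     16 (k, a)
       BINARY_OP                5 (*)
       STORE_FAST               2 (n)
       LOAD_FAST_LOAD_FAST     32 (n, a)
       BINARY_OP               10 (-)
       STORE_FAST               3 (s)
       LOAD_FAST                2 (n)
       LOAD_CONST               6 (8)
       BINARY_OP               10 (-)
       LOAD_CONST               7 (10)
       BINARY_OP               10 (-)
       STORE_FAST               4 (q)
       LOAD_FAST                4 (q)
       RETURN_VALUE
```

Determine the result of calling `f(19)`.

381

LOAD_FAST a → push 19. Stack: [19]
LOAD_CONST → push 4. Stack: [19, 4]
BINARY_OP | → 19 | 4 = 23. Stack: [23]
LOAD_CONST → push 12. Stack: [23, 12]
LOAD_FAST a → push 19. Stack: [23, 12, 19]
BINARY_OP % → 12 % 19 = 12. Stack: [23, 12]
BINARY_OP - → 23 - 12 = 11. Stack: [11]
STORE_FAST k → k=11. Stack: []
LOAD_FAST a → push 19. Stack: [19]
LOAD_CONST → push 4. Stack: [19, 4]
BINARY_OP - → 19 - 4 = 15. Stack: [15]
STORE_FAST k → k=15. Stack: []
LOAD_CONST → push 2. Stack: [2]
LOAD_FAST a → push 19. Stack: [2, 19]
BINARY_OP % → 2 % 19 = 2. Stack: [2]
LOAD_FAST a → push 19. Stack: [2, 19]
LOAD_CONST → push 11. Stack: [2, 19, 11]
BINARY_OP + → 19 + 11 = 30. Stack: [2, 30]
BINARY_OP | → 2 | 30 = 30. Stack: [30]
STORE_FAST k → k=30. Stack: []
LOAD_FAST k → push 30. Stack: [30]
LOAD_CONST → push 9. Stack: [30, 9]
BINARY_OP - → 30 - 9 = 21. Stack: [21]
STORE_FAST k → k=21. Stack: []
LOAD_FAST_LOAD_FAST k,a → push 21,19. Stack: [21, 19]
BINARY_OP * → 21 * 19 = 399. Stack: [399]
STORE_FAST n → n=399. Stack: []
LOAD_FAST_LOAD_FAST n,a → push 399,19. Stack: [399, 19]
BINARY_OP - → 399 - 19 = 380. Stack: [380]
STORE_FAST s → s=380. Stack: []
LOAD_FAST n → push 399. Stack: [399]
LOAD_CONST → push 8. Stack: [399, 8]
BINARY_OP - → 399 - 8 = 391. Stack: [391]
LOAD_CONST → push 10. Stack: [391, 10]
BINARY_OP - → 391 - 10 = 381. Stack: [381]
STORE_FAST q → q=381. Stack: []
LOAD_FAST q → push 381. Stack: [381]
RETURN_VALUE → return 381.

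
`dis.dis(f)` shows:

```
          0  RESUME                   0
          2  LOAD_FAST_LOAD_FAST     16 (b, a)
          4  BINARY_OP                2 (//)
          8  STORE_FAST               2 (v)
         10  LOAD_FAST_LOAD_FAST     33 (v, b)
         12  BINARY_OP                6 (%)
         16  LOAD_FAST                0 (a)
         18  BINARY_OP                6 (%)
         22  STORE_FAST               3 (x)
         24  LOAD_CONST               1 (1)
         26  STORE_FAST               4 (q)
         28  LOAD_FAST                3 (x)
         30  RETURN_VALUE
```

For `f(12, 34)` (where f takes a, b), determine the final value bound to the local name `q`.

LOAD_FAST_LOAD_FAST b,a → push 34,12. Stack: [34, 12]
BINARY_OP // → 34 // 12 = 2. Stack: [2]
STORE_FAST v → v=2. Stack: []
LOAD_FAST_LOAD_FAST v,b → push 2,34. Stack: [2, 34]
BINARY_OP % → 2 % 34 = 2. Stack: [2]
LOAD_FAST a → push 12. Stack: [2, 12]
BINARY_OP % → 2 % 12 = 2. Stack: [2]
STORE_FAST x → x=2. Stack: []
LOAD_CONST → push 1. Stack: [1]
STORE_FAST q → q=1. Stack: []
LOAD_FAST x → push 2. Stack: [2]
RETURN_VALUE → return 2.

1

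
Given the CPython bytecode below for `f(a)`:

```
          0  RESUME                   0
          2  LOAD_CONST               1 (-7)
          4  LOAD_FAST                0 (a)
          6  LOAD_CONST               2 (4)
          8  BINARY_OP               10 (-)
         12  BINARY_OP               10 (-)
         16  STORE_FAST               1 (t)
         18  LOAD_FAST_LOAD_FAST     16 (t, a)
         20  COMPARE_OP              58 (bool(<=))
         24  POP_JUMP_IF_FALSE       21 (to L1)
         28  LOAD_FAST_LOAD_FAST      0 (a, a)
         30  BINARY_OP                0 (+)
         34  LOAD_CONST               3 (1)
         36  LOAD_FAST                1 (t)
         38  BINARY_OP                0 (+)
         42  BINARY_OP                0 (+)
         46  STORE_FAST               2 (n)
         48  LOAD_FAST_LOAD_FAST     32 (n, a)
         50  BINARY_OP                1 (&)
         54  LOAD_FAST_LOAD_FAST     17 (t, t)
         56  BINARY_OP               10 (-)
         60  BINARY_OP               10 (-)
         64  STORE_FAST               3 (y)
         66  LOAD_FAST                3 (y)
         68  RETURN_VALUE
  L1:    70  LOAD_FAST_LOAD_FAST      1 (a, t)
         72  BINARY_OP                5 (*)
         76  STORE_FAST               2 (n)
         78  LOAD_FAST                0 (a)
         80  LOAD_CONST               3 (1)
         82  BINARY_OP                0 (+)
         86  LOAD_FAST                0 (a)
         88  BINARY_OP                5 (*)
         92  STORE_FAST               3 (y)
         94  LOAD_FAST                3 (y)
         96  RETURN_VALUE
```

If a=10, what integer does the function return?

8

LOAD_CONST → push -7. Stack: [-7]
LOAD_FAST a → push 10. Stack: [-7, 10]
LOAD_CONST → push 4. Stack: [-7, 10, 4]
BINARY_OP - → 10 - 4 = 6. Stack: [-7, 6]
BINARY_OP - → -7 - 6 = -13. Stack: [-13]
STORE_FAST t → t=-13. Stack: []
LOAD_FAST_LOAD_FAST t,a → push -13,10. Stack: [-13, 10]
COMPARE_OP bool(<=) → -13 vs 10 = True. Stack: [True]
POP_JUMP_IF_FALSE → pop True; no jump. Stack: []
LOAD_FAST_LOAD_FAST a,a → push 10,10. Stack: [10, 10]
BINARY_OP + → 10 + 10 = 20. Stack: [20]
LOAD_CONST → push 1. Stack: [20, 1]
LOAD_FAST t → push -13. Stack: [20, 1, -13]
BINARY_OP + → 1 + -13 = -12. Stack: [20, -12]
BINARY_OP + → 20 + -12 = 8. Stack: [8]
STORE_FAST n → n=8. Stack: []
LOAD_FAST_LOAD_FAST n,a → push 8,10. Stack: [8, 10]
BINARY_OP & → 8 & 10 = 8. Stack: [8]
LOAD_FAST_LOAD_FAST t,t → push -13,-13. Stack: [8, -13, -13]
BINARY_OP - → -13 - -13 = 0. Stack: [8, 0]
BINARY_OP - → 8 - 0 = 8. Stack: [8]
STORE_FAST y → y=8. Stack: []
LOAD_FAST y → push 8. Stack: [8]
RETURN_VALUE → return 8.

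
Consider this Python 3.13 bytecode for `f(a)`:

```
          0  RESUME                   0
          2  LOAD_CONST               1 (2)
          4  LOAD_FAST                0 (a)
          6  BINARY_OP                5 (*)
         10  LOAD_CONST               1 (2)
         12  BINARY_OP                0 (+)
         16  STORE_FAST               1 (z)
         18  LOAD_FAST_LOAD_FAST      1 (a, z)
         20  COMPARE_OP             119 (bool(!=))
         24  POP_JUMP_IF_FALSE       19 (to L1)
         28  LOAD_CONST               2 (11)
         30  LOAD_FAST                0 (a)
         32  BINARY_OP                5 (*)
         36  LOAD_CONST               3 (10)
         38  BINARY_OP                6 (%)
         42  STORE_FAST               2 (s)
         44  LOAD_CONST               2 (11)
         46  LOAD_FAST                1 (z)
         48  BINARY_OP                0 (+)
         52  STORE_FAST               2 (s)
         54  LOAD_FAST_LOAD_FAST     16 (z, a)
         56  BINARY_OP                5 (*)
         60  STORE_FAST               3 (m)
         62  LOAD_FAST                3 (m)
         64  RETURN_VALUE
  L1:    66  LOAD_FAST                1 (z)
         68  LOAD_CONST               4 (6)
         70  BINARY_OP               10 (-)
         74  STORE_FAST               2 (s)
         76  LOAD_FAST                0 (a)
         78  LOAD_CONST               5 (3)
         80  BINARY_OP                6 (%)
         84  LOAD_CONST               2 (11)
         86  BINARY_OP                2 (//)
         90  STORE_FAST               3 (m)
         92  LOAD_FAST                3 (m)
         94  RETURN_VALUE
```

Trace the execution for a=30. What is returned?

LOAD_CONST → push 2. Stack: [2]
LOAD_FAST a → push 30. Stack: [2, 30]
BINARY_OP * → 2 * 30 = 60. Stack: [60]
LOAD_CONST → push 2. Stack: [60, 2]
BINARY_OP + → 60 + 2 = 62. Stack: [62]
STORE_FAST z → z=62. Stack: []
LOAD_FAST_LOAD_FAST a,z → push 30,62. Stack: [30, 62]
COMPARE_OP bool(!=) → 30 vs 62 = True. Stack: [True]
POP_JUMP_IF_FALSE → pop True; no jump. Stack: []
LOAD_CONST → push 11. Stack: [11]
LOAD_FAST a → push 30. Stack: [11, 30]
BINARY_OP * → 11 * 30 = 330. Stack: [330]
LOAD_CONST → push 10. Stack: [330, 10]
BINARY_OP % → 330 % 10 = 0. Stack: [0]
STORE_FAST s → s=0. Stack: []
LOAD_CONST → push 11. Stack: [11]
LOAD_FAST z → push 62. Stack: [11, 62]
BINARY_OP + → 11 + 62 = 73. Stack: [73]
STORE_FAST s → s=73. Stack: []
LOAD_FAST_LOAD_FAST z,a → push 62,30. Stack: [62, 30]
BINARY_OP * → 62 * 30 = 1860. Stack: [1860]
STORE_FAST m → m=1860. Stack: []
LOAD_FAST m → push 1860. Stack: [1860]
RETURN_VALUE → return 1860.

1860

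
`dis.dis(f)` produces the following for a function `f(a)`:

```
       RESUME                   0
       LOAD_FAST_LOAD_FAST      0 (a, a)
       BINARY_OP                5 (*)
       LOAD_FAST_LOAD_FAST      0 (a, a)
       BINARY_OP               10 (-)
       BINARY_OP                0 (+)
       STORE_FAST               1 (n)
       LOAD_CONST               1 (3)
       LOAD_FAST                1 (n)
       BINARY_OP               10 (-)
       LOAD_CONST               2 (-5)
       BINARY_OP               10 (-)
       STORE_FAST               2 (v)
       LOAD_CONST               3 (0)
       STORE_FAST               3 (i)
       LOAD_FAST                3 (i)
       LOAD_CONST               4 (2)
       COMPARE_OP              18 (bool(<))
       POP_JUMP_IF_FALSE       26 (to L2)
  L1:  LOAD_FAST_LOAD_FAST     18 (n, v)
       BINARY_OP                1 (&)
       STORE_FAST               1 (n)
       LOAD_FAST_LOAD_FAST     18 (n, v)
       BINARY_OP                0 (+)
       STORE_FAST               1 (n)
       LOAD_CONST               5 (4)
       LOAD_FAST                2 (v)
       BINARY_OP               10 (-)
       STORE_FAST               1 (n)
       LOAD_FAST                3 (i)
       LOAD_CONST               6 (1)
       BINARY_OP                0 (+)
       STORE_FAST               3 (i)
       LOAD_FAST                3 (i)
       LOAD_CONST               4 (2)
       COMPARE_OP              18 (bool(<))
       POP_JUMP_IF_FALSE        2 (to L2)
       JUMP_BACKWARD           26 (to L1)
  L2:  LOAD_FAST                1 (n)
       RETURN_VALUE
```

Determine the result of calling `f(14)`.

192

LOAD_FAST_LOAD_FAST a,a → push 14,14. Stack: [14, 14]
BINARY_OP * → 14 * 14 = 196. Stack: [196]
LOAD_FAST_LOAD_FAST a,a → push 14,14. Stack: [196, 14, 14]
BINARY_OP - → 14 - 14 = 0. Stack: [196, 0]
BINARY_OP + → 196 + 0 = 196. Stack: [196]
STORE_FAST n → n=196. Stack: []
LOAD_CONST → push 3. Stack: [3]
LOAD_FAST n → push 196. Stack: [3, 196]
BINARY_OP - → 3 - 196 = -193. Stack: [-193]
LOAD_CONST → push -5. Stack: [-193, -5]
BINARY_OP - → -193 - -5 = -188. Stack: [-188]
STORE_FAST v → v=-188. Stack: []
LOAD_CONST → push 0. Stack: [0]
STORE_FAST i → i=0. Stack: []
LOAD_FAST i → push 0. Stack: [0]
LOAD_CONST → push 2. Stack: [0, 2]
COMPARE_OP bool(<) → 0 vs 2 = True. Stack: [True]
POP_JUMP_IF_FALSE → pop True; no jump. Stack: []
LOAD_FAST_LOAD_FAST n,v → push 196,-188. Stack: [196, -188]
BINARY_OP & → 196 & -188 = 68. Stack: [68]
STORE_FAST n → n=68. Stack: []
LOAD_FAST_LOAD_FAST n,v → push 68,-188. Stack: [68, -188]
BINARY_OP + → 68 + -188 = -120. Stack: [-120]
STORE_FAST n → n=-120. Stack: []
LOAD_CONST → push 4. Stack: [4]
LOAD_FAST v → push -188. Stack: [4, -188]
BINARY_OP - → 4 - -188 = 192. Stack: [192]
STORE_FAST n → n=192. Stack: []
LOAD_FAST i → push 0. Stack: [0]
LOAD_CONST → push 1. Stack: [0, 1]
BINARY_OP + → 0 + 1 = 1. Stack: [1]
STORE_FAST i → i=1. Stack: []
LOAD_FAST i → push 1. Stack: [1]
LOAD_CONST → push 2. Stack: [1, 2]
COMPARE_OP bool(<) → 1 vs 2 = True. Stack: [True]
POP_JUMP_IF_FALSE → pop True; no jump. Stack: []
LOAD_FAST_LOAD_FAST n,v → push 192,-188. Stack: [192, -188]
BINARY_OP & → 192 & -188 = 64. Stack: [64]
STORE_FAST n → n=64. Stack: []
LOAD_FAST_LOAD_FAST n,v → push 64,-188. Stack: [64, -188]
BINARY_OP + → 64 + -188 = -124. Stack: [-124]
STORE_FAST n → n=-124. Stack: []
LOAD_CONST → push 4. Stack: [4]
LOAD_FAST v → push -188. Stack: [4, -188]
BINARY_OP - → 4 - -188 = 192. Stack: [192]
STORE_FAST n → n=192. Stack: []
LOAD_FAST i → push 1. Stack: [1]
LOAD_CONST → push 1. Stack: [1, 1]
BINARY_OP + → 1 + 1 = 2. Stack: [2]
STORE_FAST i → i=2. Stack: []
LOAD_FAST i → push 2. Stack: [2]
LOAD_CONST → push 2. Stack: [2, 2]
COMPARE_OP bool(<) → 2 vs 2 = False. Stack: [False]
POP_JUMP_IF_FALSE → pop False; jump. Stack: []
LOAD_FAST n → push 192. Stack: [192]
RETURN_VALUE → return 192.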